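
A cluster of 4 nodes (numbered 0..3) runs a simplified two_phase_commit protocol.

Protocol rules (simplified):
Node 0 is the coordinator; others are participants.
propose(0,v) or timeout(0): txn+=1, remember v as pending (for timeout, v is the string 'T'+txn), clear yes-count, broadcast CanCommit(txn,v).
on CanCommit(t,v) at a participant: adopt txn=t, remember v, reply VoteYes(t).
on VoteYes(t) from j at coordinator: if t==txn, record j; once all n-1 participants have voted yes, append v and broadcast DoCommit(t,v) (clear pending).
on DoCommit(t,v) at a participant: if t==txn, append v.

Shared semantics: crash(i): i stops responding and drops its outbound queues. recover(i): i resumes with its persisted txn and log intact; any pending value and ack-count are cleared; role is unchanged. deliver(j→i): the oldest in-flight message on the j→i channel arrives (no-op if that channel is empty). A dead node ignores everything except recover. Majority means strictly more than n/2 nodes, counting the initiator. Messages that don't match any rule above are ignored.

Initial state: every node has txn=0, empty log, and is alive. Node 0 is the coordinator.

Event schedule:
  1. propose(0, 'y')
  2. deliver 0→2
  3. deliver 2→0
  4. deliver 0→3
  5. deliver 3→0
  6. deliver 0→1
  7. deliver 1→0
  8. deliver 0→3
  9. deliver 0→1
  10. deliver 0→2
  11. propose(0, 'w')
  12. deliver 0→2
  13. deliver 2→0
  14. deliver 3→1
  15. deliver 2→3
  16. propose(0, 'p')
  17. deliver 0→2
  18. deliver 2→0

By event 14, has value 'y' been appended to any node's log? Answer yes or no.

step 1 propose(0,'y'): 0={coor,t=1,log=-}
step 2 deliver 0→2: 2={part,t=1,log=-}
step 3 deliver 2→0: —
step 4 deliver 0→3: 3={part,t=1,log=-}
step 5 deliver 3→0: —
step 6 deliver 0→1: 1={part,t=1,log=-}
step 7 deliver 1→0: 0={coor,t=1,log=y}
step 8 deliver 0→3: 3={part,t=1,log=y}
step 9 deliver 0→1: 1={part,t=1,log=y}
step 10 deliver 0→2: 2={part,t=1,log=y}
step 11 propose(0,'w'): 0={coor,t=2,log=y}
step 12 deliver 0→2: 2={part,t=2,log=y}
step 13 deliver 2→0: —
step 14 deliver 3→1: —

yes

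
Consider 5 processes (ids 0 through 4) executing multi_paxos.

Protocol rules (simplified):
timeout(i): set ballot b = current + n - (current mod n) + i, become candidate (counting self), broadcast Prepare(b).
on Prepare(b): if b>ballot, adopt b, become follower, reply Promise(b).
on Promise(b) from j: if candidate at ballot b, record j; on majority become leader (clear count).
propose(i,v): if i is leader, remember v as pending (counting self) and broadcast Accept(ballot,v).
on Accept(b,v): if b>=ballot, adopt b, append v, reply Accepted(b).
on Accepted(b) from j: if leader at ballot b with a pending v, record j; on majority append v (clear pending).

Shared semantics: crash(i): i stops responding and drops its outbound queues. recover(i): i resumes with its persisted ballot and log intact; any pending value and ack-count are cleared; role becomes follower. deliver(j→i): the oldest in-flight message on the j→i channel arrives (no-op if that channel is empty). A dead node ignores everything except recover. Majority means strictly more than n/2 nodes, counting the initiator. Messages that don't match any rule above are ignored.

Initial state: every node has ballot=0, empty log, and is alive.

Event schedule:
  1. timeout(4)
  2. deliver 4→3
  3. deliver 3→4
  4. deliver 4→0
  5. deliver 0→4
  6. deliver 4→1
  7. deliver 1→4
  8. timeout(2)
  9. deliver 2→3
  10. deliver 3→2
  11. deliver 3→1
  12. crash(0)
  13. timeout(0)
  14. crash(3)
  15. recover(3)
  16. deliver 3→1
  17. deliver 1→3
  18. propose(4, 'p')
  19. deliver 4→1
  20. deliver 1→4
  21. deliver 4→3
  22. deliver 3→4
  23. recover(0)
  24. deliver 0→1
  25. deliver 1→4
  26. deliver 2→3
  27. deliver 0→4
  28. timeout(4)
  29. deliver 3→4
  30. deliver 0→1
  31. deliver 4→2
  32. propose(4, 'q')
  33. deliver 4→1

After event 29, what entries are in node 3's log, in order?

p

step 1 timeout(4): 4={cand,b=9,log=-}
step 2 deliver 4→3: 3={foll,b=9,log=-}
step 3 deliver 3→4: —
step 4 deliver 4→0: 0={foll,b=9,log=-}
step 5 deliver 0→4: 4={lead,b=9,log=-}
step 6 deliver 4→1: 1={foll,b=9,log=-}
step 7 deliver 1→4: —
step 8 timeout(2): 2={cand,b=7,log=-}
step 9 deliver 2→3: —
step 10 deliver 3→2: —
step 11 deliver 3→1: —
step 12 crash(0): 0={✗foll,b=9,log=-}
step 13 timeout(0): —
step 14 crash(3): 3={✗foll,b=9,log=-}
step 15 recover(3): 3={foll,b=9,log=-}
step 16 deliver 3→1: —
step 17 deliver 1→3: —
step 18 propose(4,'p'): —
step 19 deliver 4→1: 1={foll,b=9,log=p}
step 20 deliver 1→4: —
step 21 deliver 4→3: 3={foll,b=9,log=p}
step 22 deliver 3→4: 4={lead,b=9,log=p}
step 23 recover(0): 0={foll,b=9,log=-}
step 24 deliver 0→1: —
step 25 deliver 1→4: —
step 26 deliver 2→3: —
step 27 deliver 0→4: —
step 28 timeout(4): 4={cand,b=14,log=p}
step 29 deliver 3→4: —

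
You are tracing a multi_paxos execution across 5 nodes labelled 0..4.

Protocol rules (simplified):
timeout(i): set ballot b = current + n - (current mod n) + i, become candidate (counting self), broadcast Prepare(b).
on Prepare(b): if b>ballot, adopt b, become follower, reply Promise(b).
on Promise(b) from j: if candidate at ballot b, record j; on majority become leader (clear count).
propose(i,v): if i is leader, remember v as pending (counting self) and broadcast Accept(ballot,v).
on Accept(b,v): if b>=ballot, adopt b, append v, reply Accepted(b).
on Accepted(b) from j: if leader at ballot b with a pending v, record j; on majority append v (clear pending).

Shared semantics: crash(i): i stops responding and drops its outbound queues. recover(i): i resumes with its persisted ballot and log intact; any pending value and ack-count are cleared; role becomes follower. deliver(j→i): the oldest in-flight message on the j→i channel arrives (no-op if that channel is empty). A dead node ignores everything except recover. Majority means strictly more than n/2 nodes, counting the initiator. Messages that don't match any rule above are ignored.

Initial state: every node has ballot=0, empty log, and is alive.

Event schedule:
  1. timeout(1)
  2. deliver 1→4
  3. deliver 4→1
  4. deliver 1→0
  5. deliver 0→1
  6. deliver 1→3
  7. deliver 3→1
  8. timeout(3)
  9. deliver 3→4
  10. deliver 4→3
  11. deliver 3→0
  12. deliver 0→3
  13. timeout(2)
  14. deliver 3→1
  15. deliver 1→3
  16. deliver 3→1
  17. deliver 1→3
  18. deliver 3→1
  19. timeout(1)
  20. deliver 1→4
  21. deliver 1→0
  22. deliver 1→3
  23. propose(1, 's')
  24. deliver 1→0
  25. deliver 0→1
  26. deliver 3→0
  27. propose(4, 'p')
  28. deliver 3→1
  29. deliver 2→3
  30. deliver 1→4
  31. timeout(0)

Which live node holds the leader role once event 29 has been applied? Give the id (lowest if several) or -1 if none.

1

after 1 — timeout(1): n1:cand/b6/[-]
after 2 — deliver 1→4: n4:foll/b6/[-]
after 3 — deliver 4→1: ·
after 4 — deliver 1→0: n0:foll/b6/[-]
after 5 — deliver 0→1: n1:lead/b6/[-]
after 6 — deliver 1→3: n3:foll/b6/[-]
after 7 — deliver 3→1: ·
after 8 — timeout(3): n3:cand/b13/[-]
after 9 — deliver 3→4: n4:foll/b13/[-]
after 10 — deliver 4→3: ·
after 11 — deliver 3→0: n0:foll/b13/[-]
after 12 — deliver 0→3: n3:lead/b13/[-]
after 13 — timeout(2): n2:cand/b7/[-]
after 14 — deliver 3→1: n1:foll/b13/[-]
after 15 — deliver 1→3: ·
after 16 — deliver 3→1: ·
after 17 — deliver 1→3: ·
after 18 — deliver 3→1: ·
after 19 — timeout(1): n1:cand/b16/[-]
after 20 — deliver 1→4: n4:foll/b16/[-]
after 21 — deliver 1→0: n0:foll/b16/[-]
after 22 — deliver 1→3: n3:foll/b16/[-]
after 23 — propose(1,'s'): ·
after 24 — deliver 1→0: ·
after 25 — deliver 0→1: ·
after 26 — deliver 3→0: ·
after 27 — propose(4,'p'): ·
after 28 — deliver 3→1: n1:lead/b16/[-]
after 29 — deliver 2→3: ·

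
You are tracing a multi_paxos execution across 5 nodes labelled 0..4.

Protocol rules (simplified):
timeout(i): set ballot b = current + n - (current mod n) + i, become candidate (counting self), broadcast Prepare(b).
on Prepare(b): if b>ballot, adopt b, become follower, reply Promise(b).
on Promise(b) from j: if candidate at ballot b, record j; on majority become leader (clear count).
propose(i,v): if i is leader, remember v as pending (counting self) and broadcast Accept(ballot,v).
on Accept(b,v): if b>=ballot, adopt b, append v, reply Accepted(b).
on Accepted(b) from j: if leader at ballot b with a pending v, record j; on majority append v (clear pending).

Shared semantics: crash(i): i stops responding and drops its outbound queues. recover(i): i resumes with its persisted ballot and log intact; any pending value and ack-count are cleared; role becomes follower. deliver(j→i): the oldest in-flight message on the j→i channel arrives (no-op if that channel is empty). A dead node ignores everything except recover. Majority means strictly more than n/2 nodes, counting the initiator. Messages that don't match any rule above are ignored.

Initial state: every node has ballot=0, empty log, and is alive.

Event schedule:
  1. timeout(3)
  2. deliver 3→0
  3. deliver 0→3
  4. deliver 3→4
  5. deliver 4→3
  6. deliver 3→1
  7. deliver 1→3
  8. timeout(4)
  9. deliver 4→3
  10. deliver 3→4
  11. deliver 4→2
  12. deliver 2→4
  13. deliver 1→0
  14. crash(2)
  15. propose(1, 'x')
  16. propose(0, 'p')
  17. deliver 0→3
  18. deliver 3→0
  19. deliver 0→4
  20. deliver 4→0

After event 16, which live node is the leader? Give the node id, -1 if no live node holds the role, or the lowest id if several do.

4

e1 timeout(3): 3[cand,b=8,-]
e2 deliver 3→0: 0[foll,b=8,-]
e3 deliver 0→3: ·
e4 deliver 3→4: 4[foll,b=8,-]
e5 deliver 4→3: 3[lead,b=8,-]
e6 deliver 3→1: 1[foll,b=8,-]
e7 deliver 1→3: ·
e8 timeout(4): 4[cand,b=14,-]
e9 deliver 4→3: 3[foll,b=14,-]
e10 deliver 3→4: ·
e11 deliver 4→2: 2[foll,b=14,-]
e12 deliver 2→4: 4[lead,b=14,-]
e13 deliver 1→0: ·
e14 crash(2): 2[✗foll,b=14,-]
e15 propose(1,'x'): ·
e16 propose(0,'p'): ·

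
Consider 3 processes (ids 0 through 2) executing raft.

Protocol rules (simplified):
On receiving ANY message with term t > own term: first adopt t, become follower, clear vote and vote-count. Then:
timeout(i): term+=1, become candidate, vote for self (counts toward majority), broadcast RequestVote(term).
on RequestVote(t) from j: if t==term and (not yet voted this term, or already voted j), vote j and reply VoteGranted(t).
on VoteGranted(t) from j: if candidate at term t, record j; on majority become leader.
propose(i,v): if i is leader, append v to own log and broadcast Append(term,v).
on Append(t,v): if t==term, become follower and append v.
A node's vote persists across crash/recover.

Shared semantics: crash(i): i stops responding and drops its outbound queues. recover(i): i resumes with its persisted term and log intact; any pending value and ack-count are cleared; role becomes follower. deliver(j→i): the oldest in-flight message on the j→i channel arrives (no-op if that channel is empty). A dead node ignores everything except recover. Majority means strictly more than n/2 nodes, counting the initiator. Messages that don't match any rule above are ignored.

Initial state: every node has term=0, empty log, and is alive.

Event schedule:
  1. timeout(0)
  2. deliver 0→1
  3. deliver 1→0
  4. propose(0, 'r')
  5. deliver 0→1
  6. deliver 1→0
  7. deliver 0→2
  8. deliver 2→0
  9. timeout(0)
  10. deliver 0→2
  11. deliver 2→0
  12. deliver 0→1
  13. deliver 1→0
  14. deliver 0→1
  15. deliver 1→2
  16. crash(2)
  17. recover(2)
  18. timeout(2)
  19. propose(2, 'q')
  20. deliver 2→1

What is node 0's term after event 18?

e1 timeout(0): 0[cand,t=1,-]
e2 deliver 0→1: 1[foll,t=1,-]
e3 deliver 1→0: 0[lead,t=1,-]
e4 propose(0,'r'): 0[lead,t=1,r]
e5 deliver 0→1: 1[foll,t=1,r]
e6 deliver 1→0: ·
e7 deliver 0→2: 2[foll,t=1,-]
e8 deliver 2→0: ·
e9 timeout(0): 0[cand,t=2,r]
e10 deliver 0→2: 2[foll,t=1,r]
e11 deliver 2→0: ·
e12 deliver 0→1: 1[foll,t=2,r]
e13 deliver 1→0: 0[lead,t=2,r]
e14 deliver 0→1: ·
e15 deliver 1→2: ·
e16 crash(2): 2[✗foll,t=1,r]
e17 recover(2): 2[foll,t=1,r]
e18 timeout(2): 2[cand,t=2,r]

2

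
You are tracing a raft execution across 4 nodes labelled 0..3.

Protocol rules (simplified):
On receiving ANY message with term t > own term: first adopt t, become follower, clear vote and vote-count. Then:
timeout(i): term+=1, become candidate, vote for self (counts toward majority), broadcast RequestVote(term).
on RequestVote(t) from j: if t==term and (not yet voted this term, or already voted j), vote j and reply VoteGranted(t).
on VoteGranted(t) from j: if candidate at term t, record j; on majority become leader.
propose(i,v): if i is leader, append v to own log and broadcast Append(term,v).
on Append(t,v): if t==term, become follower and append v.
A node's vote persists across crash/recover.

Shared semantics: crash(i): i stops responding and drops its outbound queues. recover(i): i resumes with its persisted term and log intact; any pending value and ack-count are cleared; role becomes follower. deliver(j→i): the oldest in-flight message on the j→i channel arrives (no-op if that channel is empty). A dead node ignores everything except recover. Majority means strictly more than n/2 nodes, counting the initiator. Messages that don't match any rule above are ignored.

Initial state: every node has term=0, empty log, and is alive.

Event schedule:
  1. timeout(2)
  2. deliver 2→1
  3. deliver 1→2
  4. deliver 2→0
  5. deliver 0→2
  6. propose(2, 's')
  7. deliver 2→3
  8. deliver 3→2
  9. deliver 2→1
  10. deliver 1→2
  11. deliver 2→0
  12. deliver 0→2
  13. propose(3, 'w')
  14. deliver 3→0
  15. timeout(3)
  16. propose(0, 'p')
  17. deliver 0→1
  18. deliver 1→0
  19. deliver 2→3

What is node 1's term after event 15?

1

1. timeout(2):  <2:cand t1 ->
2. deliver 2→1:  <1:foll t1 ->
3. deliver 1→2:  nop
4. deliver 2→0:  <0:foll t1 ->
5. deliver 0→2:  <2:lead t1 ->
6. propose(2,'s'):  <2:lead t1 s>
7. deliver 2→3:  <3:foll t1 ->
8. deliver 3→2:  nop
9. deliver 2→1:  <1:foll t1 s>
10. deliver 1→2:  nop
11. deliver 2→0:  <0:foll t1 s>
12. deliver 0→2:  nop
13. propose(3,'w'):  nop
14. deliver 3→0:  nop
15. timeout(3):  <3:cand t2 ->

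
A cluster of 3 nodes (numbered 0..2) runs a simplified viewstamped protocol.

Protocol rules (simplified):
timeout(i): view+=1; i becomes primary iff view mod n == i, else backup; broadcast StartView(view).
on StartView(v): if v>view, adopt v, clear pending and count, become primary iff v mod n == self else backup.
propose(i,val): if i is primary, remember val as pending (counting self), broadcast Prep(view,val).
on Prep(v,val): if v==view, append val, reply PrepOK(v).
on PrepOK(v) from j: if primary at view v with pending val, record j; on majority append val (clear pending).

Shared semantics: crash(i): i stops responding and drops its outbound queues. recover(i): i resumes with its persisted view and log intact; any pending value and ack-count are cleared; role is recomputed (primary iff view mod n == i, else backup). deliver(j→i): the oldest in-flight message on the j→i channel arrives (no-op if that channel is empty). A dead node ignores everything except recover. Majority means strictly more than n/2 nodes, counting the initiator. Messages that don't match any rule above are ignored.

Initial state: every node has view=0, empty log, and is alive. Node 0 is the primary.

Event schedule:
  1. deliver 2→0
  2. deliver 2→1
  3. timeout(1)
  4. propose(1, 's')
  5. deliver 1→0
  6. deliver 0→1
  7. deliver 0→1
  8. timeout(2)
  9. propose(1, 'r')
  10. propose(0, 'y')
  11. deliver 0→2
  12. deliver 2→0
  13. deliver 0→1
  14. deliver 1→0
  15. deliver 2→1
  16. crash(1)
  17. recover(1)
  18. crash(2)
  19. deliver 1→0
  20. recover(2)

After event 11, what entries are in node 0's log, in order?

[1] deliver 2→0 → ∅
[2] deliver 2→1 → ∅
[3] timeout(1) → N1(prim v1 [-])
[4] propose(1,'s') → ∅
[5] deliver 1→0 → N0(back v1 [-])
[6] deliver 0→1 → ∅
[7] deliver 0→1 → ∅
[8] timeout(2) → N2(back v1 [-])
[9] propose(1,'r') → ∅
[10] propose(0,'y') → ∅
[11] deliver 0→2 → ∅

empty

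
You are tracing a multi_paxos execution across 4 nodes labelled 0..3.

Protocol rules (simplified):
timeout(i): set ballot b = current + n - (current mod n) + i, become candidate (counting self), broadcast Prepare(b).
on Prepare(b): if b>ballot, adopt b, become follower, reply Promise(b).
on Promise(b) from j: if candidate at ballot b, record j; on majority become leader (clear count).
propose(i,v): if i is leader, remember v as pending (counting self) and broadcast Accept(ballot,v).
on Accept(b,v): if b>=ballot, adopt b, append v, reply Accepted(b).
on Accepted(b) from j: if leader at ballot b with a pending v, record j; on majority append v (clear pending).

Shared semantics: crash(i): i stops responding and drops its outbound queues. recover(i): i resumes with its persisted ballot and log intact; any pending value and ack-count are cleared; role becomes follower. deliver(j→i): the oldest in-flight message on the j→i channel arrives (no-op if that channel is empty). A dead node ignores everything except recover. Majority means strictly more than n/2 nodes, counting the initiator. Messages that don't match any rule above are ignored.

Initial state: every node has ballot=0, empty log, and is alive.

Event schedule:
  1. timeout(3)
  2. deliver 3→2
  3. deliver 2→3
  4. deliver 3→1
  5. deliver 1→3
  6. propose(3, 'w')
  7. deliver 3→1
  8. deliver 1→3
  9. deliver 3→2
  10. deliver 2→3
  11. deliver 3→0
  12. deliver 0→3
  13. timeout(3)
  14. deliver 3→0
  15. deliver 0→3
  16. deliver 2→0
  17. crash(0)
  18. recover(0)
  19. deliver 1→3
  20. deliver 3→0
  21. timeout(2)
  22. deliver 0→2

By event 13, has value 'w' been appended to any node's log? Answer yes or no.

step 1 timeout(3): 3={cand,b=7,log=-}
step 2 deliver 3→2: 2={foll,b=7,log=-}
step 3 deliver 2→3: —
step 4 deliver 3→1: 1={foll,b=7,log=-}
step 5 deliver 1→3: 3={lead,b=7,log=-}
step 6 propose(3,'w'): —
step 7 deliver 3→1: 1={foll,b=7,log=w}
step 8 deliver 1→3: —
step 9 deliver 3→2: 2={foll,b=7,log=w}
step 10 deliver 2→3: 3={lead,b=7,log=w}
step 11 deliver 3→0: 0={foll,b=7,log=-}
step 12 deliver 0→3: —
step 13 timeout(3): 3={cand,b=11,log=w}

yes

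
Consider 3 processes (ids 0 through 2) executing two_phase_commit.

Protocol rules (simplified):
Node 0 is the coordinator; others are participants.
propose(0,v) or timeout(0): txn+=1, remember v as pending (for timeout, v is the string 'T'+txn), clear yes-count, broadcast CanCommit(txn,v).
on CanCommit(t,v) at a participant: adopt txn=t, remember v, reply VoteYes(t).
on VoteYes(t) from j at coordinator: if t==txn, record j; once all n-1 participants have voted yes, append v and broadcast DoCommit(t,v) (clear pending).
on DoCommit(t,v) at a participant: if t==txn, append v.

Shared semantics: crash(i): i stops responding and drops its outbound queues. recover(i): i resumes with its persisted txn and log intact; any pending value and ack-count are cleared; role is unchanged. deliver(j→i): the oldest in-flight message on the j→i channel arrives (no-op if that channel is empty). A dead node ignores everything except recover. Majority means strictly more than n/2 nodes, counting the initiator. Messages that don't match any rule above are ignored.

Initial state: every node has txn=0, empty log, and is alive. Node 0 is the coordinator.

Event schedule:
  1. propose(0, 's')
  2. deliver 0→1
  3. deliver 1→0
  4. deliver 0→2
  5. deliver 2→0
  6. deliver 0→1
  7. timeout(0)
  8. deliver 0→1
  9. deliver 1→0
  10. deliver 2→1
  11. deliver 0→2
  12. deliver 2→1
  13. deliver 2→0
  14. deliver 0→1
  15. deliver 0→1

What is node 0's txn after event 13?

2

after 1 — propose(0,'s'): n0:coor/t1/[-]
after 2 — deliver 0→1: n1:part/t1/[-]
after 3 — deliver 1→0: ·
after 4 — deliver 0→2: n2:part/t1/[-]
after 5 — deliver 2→0: n0:coor/t1/[s]
after 6 — deliver 0→1: n1:part/t1/[s]
after 7 — timeout(0): n0:coor/t2/[s]
after 8 — deliver 0→1: n1:part/t2/[s]
after 9 — deliver 1→0: ·
after 10 — deliver 2→1: ·
after 11 — deliver 0→2: n2:part/t1/[s]
after 12 — deliver 2→1: ·
after 13 — deliver 2→0: ·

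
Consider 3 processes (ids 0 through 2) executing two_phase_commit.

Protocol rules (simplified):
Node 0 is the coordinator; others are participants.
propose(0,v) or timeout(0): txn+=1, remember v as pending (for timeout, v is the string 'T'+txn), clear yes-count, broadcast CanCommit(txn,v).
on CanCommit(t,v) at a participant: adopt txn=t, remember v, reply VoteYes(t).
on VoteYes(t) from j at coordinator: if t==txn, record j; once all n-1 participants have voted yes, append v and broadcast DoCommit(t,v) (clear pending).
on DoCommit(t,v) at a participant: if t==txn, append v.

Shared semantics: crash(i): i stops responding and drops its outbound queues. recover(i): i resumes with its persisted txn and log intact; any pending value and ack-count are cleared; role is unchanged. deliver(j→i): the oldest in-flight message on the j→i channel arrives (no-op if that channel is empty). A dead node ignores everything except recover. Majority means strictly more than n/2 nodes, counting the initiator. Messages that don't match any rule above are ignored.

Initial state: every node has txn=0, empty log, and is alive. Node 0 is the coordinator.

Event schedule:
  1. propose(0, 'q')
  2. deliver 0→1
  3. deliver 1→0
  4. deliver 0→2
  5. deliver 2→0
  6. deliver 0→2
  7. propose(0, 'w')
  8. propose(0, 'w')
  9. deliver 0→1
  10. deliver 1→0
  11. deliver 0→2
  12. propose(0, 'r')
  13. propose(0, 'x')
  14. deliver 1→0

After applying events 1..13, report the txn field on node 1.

1

[1] propose(0,'q') → N0(coor t1 [-])
[2] deliver 0→1 → N1(part t1 [-])
[3] deliver 1→0 → ∅
[4] deliver 0→2 → N2(part t1 [-])
[5] deliver 2→0 → N0(coor t1 [q])
[6] deliver 0→2 → N2(part t1 [q])
[7] propose(0,'w') → N0(coor t2 [q])
[8] propose(0,'w') → N0(coor t3 [q])
[9] deliver 0→1 → N1(part t1 [q])
[10] deliver 1→0 → ∅
[11] deliver 0→2 → N2(part t2 [q])
[12] propose(0,'r') → N0(coor t4 [q])
[13] propose(0,'x') → N0(coor t5 [q])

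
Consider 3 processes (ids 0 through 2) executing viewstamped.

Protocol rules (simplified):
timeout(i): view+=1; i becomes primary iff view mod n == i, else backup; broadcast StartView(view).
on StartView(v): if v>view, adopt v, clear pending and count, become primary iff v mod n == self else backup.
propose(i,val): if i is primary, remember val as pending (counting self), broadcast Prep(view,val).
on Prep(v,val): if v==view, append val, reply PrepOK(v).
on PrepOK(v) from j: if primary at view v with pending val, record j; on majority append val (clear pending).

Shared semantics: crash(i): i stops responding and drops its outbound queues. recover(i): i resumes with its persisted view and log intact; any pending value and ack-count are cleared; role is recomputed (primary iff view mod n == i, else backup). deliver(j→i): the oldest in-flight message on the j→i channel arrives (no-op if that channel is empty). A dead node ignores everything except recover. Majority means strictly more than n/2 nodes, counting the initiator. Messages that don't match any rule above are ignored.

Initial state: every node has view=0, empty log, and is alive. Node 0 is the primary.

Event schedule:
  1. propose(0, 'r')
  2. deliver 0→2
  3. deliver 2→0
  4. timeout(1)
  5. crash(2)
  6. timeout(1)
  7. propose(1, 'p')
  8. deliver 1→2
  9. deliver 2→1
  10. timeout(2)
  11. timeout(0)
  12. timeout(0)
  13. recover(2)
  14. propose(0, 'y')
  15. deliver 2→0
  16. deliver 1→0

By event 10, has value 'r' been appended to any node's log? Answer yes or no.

e1 propose(0,'r'): ·
e2 deliver 0→2: 2[back,v=0,r]
e3 deliver 2→0: 0[prim,v=0,r]
e4 timeout(1): 1[prim,v=1,-]
e5 crash(2): 2[✗back,v=0,r]
e6 timeout(1): 1[back,v=2,-]
e7 propose(1,'p'): ·
e8 deliver 1→2: ·
e9 deliver 2→1: ·
e10 timeout(2): ·

yes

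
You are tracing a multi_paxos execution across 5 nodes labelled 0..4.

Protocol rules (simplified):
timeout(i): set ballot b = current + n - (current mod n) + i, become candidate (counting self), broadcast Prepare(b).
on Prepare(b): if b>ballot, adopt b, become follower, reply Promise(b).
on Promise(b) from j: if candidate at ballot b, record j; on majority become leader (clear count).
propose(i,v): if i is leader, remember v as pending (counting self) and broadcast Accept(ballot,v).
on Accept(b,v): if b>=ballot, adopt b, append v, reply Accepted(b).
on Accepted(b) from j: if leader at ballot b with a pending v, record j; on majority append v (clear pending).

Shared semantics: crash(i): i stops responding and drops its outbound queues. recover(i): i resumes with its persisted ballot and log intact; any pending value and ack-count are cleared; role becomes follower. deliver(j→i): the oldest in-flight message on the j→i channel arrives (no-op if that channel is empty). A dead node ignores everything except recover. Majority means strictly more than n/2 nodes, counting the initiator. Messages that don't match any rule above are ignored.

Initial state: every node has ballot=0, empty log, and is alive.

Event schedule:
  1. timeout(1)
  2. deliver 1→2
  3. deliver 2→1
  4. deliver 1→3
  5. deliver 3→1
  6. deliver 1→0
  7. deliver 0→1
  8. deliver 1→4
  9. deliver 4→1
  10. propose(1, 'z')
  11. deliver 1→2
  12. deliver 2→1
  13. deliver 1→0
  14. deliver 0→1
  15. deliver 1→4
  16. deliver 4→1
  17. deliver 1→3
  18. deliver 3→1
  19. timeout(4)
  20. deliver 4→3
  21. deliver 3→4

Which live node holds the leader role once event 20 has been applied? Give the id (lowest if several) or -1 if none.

1

1. timeout(1):  <1:cand b6 ->
2. deliver 1→2:  <2:foll b6 ->
3. deliver 2→1:  nop
4. deliver 1→3:  <3:foll b6 ->
5. deliver 3→1:  <1:lead b6 ->
6. deliver 1→0:  <0:foll b6 ->
7. deliver 0→1:  nop
8. deliver 1→4:  <4:foll b6 ->
9. deliver 4→1:  nop
10. propose(1,'z'):  nop
11. deliver 1→2:  <2:foll b6 z>
12. deliver 2→1:  nop
13. deliver 1→0:  <0:foll b6 z>
14. deliver 0→1:  <1:lead b6 z>
15. deliver 1→4:  <4:foll b6 z>
16. deliver 4→1:  nop
17. deliver 1→3:  <3:foll b6 z>
18. deliver 3→1:  nop
19. timeout(4):  <4:cand b14 z>
20. deliver 4→3:  <3:foll b14 z>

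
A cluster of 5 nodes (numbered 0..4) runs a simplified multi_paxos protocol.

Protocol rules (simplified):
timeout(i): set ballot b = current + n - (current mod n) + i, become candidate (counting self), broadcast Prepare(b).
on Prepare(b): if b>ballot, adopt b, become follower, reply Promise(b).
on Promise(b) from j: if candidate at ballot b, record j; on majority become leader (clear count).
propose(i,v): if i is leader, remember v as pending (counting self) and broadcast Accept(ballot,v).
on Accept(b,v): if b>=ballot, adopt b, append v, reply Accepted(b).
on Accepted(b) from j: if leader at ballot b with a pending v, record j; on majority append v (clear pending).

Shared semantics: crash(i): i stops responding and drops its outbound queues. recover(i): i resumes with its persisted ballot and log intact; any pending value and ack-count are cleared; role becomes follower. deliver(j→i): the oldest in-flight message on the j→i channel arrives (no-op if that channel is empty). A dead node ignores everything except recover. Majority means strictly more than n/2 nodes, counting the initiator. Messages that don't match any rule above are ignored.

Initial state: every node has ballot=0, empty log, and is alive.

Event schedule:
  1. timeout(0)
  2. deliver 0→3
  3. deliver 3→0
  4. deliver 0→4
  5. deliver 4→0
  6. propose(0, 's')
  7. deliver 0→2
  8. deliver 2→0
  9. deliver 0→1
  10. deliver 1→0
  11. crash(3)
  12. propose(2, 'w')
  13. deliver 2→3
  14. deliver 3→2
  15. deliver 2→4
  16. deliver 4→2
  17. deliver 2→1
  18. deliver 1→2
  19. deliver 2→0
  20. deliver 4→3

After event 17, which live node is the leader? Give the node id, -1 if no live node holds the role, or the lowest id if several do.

0

after 1 — timeout(0): n0:cand/b5/[-]
after 2 — deliver 0→3: n3:foll/b5/[-]
after 3 — deliver 3→0: ·
after 4 — deliver 0→4: n4:foll/b5/[-]
after 5 — deliver 4→0: n0:lead/b5/[-]
after 6 — propose(0,'s'): ·
after 7 — deliver 0→2: n2:foll/b5/[-]
after 8 — deliver 2→0: ·
after 9 — deliver 0→1: n1:foll/b5/[-]
after 10 — deliver 1→0: ·
after 11 — crash(3): n3:✗foll/b5/[-]
after 12 — propose(2,'w'): ·
after 13 — deliver 2→3: ·
after 14 — deliver 3→2: ·
after 15 — deliver 2→4: ·
after 16 — deliver 4→2: ·
after 17 — deliver 2→1: ·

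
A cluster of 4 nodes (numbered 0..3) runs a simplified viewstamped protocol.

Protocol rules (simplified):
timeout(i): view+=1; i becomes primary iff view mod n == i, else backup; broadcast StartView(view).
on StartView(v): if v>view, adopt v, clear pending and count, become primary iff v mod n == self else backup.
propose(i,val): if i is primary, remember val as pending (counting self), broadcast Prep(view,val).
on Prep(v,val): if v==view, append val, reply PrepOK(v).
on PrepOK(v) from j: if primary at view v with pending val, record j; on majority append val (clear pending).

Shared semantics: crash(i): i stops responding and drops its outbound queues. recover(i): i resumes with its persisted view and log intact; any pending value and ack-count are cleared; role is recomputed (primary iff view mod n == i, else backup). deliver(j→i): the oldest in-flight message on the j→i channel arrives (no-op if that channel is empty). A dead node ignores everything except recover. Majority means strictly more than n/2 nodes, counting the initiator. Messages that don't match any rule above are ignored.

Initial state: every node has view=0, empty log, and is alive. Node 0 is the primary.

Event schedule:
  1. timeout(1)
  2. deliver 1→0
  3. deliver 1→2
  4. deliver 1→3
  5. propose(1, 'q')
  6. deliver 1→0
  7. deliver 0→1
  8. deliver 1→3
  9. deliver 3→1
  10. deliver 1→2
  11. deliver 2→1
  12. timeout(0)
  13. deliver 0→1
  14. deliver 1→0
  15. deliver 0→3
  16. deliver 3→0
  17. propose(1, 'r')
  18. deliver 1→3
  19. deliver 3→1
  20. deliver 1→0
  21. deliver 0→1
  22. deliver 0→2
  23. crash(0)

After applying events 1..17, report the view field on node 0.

2

e1 timeout(1): 1[prim,v=1,-]
e2 deliver 1→0: 0[back,v=1,-]
e3 deliver 1→2: 2[back,v=1,-]
e4 deliver 1→3: 3[back,v=1,-]
e5 propose(1,'q'): ·
e6 deliver 1→0: 0[back,v=1,q]
e7 deliver 0→1: ·
e8 deliver 1→3: 3[back,v=1,q]
e9 deliver 3→1: 1[prim,v=1,q]
e10 deliver 1→2: 2[back,v=1,q]
e11 deliver 2→1: ·
e12 timeout(0): 0[back,v=2,q]
e13 deliver 0→1: 1[back,v=2,q]
e14 deliver 1→0: ·
e15 deliver 0→3: 3[back,v=2,q]
e16 deliver 3→0: ·
e17 propose(1,'r'): ·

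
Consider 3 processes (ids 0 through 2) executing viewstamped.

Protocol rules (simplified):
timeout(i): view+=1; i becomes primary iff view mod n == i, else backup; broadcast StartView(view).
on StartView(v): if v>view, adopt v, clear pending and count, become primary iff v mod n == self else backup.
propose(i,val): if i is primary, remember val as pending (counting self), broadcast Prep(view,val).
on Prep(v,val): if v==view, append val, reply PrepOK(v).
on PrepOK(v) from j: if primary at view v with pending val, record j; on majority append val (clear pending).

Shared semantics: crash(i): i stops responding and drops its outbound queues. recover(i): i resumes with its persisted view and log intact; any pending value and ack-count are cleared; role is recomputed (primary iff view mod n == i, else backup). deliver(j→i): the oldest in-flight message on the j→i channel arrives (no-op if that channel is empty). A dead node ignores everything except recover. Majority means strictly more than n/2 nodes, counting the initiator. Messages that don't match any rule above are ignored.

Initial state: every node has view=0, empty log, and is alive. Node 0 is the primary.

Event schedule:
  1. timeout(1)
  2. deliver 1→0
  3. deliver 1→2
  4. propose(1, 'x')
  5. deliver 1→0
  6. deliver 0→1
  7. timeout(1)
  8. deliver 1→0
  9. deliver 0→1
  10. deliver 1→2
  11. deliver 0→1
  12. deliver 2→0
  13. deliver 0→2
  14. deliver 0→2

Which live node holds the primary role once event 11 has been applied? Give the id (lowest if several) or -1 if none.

[1] timeout(1) → N1(prim v1 [-])
[2] deliver 1→0 → N0(back v1 [-])
[3] deliver 1→2 → N2(back v1 [-])
[4] propose(1,'x') → ∅
[5] deliver 1→0 → N0(back v1 [x])
[6] deliver 0→1 → N1(prim v1 [x])
[7] timeout(1) → N1(back v2 [x])
[8] deliver 1→0 → N0(back v2 [x])
[9] deliver 0→1 → ∅
[10] deliver 1→2 → N2(back v1 [x])
[11] deliver 0→1 → ∅

-1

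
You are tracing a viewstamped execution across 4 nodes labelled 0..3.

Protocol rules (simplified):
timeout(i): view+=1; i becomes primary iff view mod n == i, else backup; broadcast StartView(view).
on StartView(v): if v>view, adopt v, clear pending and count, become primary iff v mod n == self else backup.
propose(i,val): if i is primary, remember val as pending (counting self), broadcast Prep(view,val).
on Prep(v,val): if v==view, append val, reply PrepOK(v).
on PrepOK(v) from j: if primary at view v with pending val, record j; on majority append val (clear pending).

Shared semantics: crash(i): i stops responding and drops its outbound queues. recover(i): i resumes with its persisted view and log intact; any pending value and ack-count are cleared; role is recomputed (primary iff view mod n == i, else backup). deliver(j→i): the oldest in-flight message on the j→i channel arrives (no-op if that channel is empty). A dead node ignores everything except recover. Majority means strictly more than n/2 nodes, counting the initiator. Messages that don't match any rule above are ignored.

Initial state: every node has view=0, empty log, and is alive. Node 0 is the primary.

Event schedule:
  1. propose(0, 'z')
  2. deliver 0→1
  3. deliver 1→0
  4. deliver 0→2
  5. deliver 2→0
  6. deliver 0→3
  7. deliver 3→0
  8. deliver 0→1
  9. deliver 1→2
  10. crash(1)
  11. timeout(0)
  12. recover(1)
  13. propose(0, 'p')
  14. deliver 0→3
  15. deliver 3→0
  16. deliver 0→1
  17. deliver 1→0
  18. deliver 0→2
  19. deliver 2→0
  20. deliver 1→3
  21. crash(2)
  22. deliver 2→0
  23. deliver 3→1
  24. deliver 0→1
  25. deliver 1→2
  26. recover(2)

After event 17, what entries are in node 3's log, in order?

1. propose(0,'z'):  nop
2. deliver 0→1:  <1:back v0 z>
3. deliver 1→0:  nop
4. deliver 0→2:  <2:back v0 z>
5. deliver 2→0:  <0:prim v0 z>
6. deliver 0→3:  <3:back v0 z>
7. deliver 3→0:  nop
8. deliver 0→1:  nop
9. deliver 1→2:  nop
10. crash(1):  <1:✗back v0 z>
11. timeout(0):  <0:back v1 z>
12. recover(1):  <1:back v0 z>
13. propose(0,'p'):  nop
14. deliver 0→3:  <3:back v1 z>
15. deliver 3→0:  nop
16. deliver 0→1:  <1:prim v1 z>
17. deliver 1→0:  nop

z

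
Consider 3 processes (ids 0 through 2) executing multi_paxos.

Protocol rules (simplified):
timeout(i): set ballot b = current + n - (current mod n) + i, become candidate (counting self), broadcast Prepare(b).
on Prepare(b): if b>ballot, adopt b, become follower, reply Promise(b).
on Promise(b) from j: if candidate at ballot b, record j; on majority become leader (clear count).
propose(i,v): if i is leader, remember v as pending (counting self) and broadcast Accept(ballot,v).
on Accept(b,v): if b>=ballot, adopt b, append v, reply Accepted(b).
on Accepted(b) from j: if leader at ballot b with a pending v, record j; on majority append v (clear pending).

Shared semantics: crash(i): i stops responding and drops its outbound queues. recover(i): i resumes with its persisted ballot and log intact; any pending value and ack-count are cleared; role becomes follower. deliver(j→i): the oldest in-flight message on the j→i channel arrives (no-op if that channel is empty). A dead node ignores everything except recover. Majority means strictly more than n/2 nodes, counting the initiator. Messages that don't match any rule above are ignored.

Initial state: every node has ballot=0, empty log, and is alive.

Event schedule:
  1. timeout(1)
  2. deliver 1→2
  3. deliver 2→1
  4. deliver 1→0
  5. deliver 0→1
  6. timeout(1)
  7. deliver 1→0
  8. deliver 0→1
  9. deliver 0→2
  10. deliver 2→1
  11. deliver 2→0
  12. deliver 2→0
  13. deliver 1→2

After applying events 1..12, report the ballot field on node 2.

e1 timeout(1): 1[cand,b=4,-]
e2 deliver 1→2: 2[foll,b=4,-]
e3 deliver 2→1: 1[lead,b=4,-]
e4 deliver 1→0: 0[foll,b=4,-]
e5 deliver 0→1: ·
e6 timeout(1): 1[cand,b=7,-]
e7 deliver 1→0: 0[foll,b=7,-]
e8 deliver 0→1: 1[lead,b=7,-]
e9 deliver 0→2: ·
e10 deliver 2→1: ·
e11 deliver 2→0: ·
e12 deliver 2→0: ·

4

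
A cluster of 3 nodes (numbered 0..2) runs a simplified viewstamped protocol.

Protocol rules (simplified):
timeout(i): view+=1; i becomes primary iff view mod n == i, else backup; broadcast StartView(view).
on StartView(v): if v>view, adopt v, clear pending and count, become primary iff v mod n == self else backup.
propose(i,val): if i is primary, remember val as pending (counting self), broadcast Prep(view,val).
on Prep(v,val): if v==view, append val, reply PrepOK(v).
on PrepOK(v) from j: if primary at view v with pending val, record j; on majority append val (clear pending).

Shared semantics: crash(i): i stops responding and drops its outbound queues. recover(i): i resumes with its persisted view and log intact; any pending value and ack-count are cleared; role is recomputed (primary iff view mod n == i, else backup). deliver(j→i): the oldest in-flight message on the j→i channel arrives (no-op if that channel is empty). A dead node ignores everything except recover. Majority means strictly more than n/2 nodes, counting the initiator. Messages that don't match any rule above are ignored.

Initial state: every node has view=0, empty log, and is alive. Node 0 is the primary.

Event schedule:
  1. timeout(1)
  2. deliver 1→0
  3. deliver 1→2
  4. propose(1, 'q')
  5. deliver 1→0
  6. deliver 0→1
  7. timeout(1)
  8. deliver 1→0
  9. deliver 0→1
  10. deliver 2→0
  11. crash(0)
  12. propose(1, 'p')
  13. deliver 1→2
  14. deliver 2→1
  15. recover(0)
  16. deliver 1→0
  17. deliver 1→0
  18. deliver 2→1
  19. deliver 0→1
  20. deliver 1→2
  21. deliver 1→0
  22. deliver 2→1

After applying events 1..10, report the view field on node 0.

e1 timeout(1): 1[prim,v=1,-]
e2 deliver 1→0: 0[back,v=1,-]
e3 deliver 1→2: 2[back,v=1,-]
e4 propose(1,'q'): ·
e5 deliver 1→0: 0[back,v=1,q]
e6 deliver 0→1: 1[prim,v=1,q]
e7 timeout(1): 1[back,v=2,q]
e8 deliver 1→0: 0[back,v=2,q]
e9 deliver 0→1: ·
e10 deliver 2→0: ·

2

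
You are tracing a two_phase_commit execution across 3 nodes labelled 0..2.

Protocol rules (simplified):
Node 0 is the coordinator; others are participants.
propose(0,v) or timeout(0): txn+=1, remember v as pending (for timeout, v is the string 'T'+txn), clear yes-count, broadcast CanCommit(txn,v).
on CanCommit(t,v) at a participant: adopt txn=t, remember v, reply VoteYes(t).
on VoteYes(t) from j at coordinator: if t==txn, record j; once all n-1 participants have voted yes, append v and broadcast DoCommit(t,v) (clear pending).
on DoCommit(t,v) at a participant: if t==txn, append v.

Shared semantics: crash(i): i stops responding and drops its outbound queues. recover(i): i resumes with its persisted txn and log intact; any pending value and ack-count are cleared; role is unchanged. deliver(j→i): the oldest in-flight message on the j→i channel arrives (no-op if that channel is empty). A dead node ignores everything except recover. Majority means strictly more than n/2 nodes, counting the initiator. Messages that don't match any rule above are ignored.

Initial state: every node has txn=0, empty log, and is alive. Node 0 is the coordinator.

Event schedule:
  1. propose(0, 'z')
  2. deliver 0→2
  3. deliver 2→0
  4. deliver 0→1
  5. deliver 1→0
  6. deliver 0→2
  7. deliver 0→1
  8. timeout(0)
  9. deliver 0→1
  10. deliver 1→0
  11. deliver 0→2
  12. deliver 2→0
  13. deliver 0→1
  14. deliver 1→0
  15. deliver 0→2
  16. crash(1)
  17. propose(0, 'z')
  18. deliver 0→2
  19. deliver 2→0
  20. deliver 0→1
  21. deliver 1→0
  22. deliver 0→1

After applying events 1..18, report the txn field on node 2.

3

after 1 — propose(0,'z'): n0:coor/t1/[-]
after 2 — deliver 0→2: n2:part/t1/[-]
after 3 — deliver 2→0: ·
after 4 — deliver 0→1: n1:part/t1/[-]
after 5 — deliver 1→0: n0:coor/t1/[z]
after 6 — deliver 0→2: n2:part/t1/[z]
after 7 — deliver 0→1: n1:part/t1/[z]
after 8 — timeout(0): n0:coor/t2/[z]
after 9 — deliver 0→1: n1:part/t2/[z]
after 10 — deliver 1→0: ·
after 11 — deliver 0→2: n2:part/t2/[z]
after 12 — deliver 2→0: n0:coor/t2/[z,T2]
after 13 — deliver 0→1: n1:part/t2/[z,T2]
after 14 — deliver 1→0: ·
after 15 — deliver 0→2: n2:part/t2/[z,T2]
after 16 — crash(1): n1:✗part/t2/[z,T2]
after 17 — propose(0,'z'): n0:coor/t3/[z,T2]
after 18 — deliver 0→2: n2:part/t3/[z,T2]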